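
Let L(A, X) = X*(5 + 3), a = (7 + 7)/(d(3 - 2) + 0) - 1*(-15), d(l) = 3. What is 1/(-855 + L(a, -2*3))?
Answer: -1/903 ≈ -0.0011074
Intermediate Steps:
a = 59/3 (a = (7 + 7)/(3 + 0) - 1*(-15) = 14/3 + 15 = 59/3 ≈ 19.667)
L(A, X) = 8*X (L(A, X) = X*8 = 8*X)
1/(-855 + L(a, -2*3)) = 1/(-855 + 8*(-2*3)) = 1/(-855 + 8*(-6)) = 1/(-855 - 48) = 1/(-903) = -1/903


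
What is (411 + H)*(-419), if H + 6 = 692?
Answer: -459643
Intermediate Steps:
H = 686 (H = -6 + 692 = 686)
(411 + H)*(-419) = (411 + 686)*(-419) = 1097*(-419) = -459643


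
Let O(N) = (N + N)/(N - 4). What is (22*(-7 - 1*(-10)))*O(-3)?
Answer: 396/7 ≈ 56.571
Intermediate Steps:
O(N) = 2*N/(-4 + N) (O(N) = (2*N)/(-4 + N) = 2*N/(-4 + N))
(22*(-7 - 1*(-10)))*O(-3) = (22*(-7 - 1*(-10)))*(2*(-3)/(-4 - 3)) = (22*(-7 + 10))*(2*(-3)/(-7)) = (22*3)*(2*(-3)*(-⅐)) = 66*(6/7) = 396/7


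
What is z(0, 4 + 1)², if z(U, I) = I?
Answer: 25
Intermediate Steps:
z(0, 4 + 1)² = (4 + 1)² = 5² = 25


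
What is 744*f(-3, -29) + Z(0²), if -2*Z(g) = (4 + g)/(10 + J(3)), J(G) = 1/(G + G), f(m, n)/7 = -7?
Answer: -2223828/61 ≈ -36456.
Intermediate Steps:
f(m, n) = -49 (f(m, n) = 7*(-7) = -49)
J(G) = 1/(2*G)
Z(g) = -12/61 - 3*g/61 (Z(g) = -(4 + g)/(2*(10 + (½)/3)) = -(4 + g)/(2*(10 + (½)*(⅓))) = -(4 + g)/(2*(10 + ⅙)) = -(4 + g)/(2*61/6) = -(4 + g)*6/(2*61) = -(24/61 + 6*g/61)/2 = -12/61 - 3*g/61)
744*f(-3, -29) + Z(0²) = 744*(-49) + (-12/61 - 3/61*0²) = -36456 + (-12/61 - 3/61*0) = -36456 + (-12/61 + 0) = -36456 - 12/61 = -2223828/61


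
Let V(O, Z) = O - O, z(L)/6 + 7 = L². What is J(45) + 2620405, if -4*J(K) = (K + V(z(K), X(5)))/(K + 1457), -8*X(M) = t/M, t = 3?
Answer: 15743393195/6008 ≈ 2.6204e+6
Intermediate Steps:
z(L) = -42 + 6*L²
X(M) = -3/(8*M)
V(O, Z) = 0
J(K) = -K/(4*(1457 + K)) (J(K) = -(K + 0)/(4*(K + 1457)) = -K/(4*(1457 + K)))
J(45) + 2620405 = -1*45/(5828 + 4*45) + 2620405 = -1*45/(5828 + 180) + 2620405 = -1*45/6008 + 2620405 = -1*45*1/6008 + 2620405 = -45/6008 + 2620405 = 15743393195/6008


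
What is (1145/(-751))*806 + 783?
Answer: -334837/751 ≈ -445.85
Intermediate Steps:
(1145/(-751))*806 + 783 = (1145*(-1/751))*806 + 783 = -1145/751*806 + 783 = -922870/751 + 783 = -334837/751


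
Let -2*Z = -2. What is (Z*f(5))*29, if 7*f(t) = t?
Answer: 145/7 ≈ 20.714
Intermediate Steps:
Z = 1 (Z = -½*(-2) = 1)
f(t) = t/7
(Z*f(5))*29 = (1*((⅐)*5))*29 = (1*(5/7))*29 = (5/7)*29 = 145/7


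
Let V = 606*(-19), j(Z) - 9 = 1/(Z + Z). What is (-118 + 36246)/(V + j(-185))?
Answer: -13367360/4256851 ≈ -3.1402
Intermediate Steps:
j(Z) = 9 + 1/(2*Z) (j(Z) = 9 + 1/(Z + Z) = 9 + 1/(2*Z))
V = -11514
(-118 + 36246)/(V + j(-185)) = (-118 + 36246)/(-11514 + (9 + (½)/(-185))) = 36128/(-11514 + (9 + (½)*(-1/185))) = 36128/(-11514 + (9 - 1/370)) = 36128/(-11514 + 3329/370) = 36128/(-4256851/370) = 36128*(-370/4256851) = -13367360/4256851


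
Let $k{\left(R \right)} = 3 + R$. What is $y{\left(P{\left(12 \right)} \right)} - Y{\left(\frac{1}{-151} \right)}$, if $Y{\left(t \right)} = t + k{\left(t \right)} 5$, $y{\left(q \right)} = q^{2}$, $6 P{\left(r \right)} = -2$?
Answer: $- \frac{20180}{1359} \approx -14.849$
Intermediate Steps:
$P{\left(r \right)} = - \frac{1}{3}$ ($P{\left(r \right)} = \frac{1}{6} \left(-2\right) = - \frac{1}{3}$)
$Y{\left(t \right)} = 15 + 6 t$ ($Y{\left(t \right)} = t + \left(3 + t\right) 5 = t + \left(15 + 5 t\right) = 15 + 6 t$)
$y{\left(P{\left(12 \right)} \right)} - Y{\left(\frac{1}{-151} \right)} = \left(- \frac{1}{3}\right)^{2} - \left(15 + \frac{6}{-151}\right) = \frac{1}{9} - \left(15 + 6 \left(- \frac{1}{151}\right)\right) = \frac{1}{9} - \left(15 - \frac{6}{151}\right) = \frac{1}{9} - \frac{2259}{151} = - \frac{20180}{1359}$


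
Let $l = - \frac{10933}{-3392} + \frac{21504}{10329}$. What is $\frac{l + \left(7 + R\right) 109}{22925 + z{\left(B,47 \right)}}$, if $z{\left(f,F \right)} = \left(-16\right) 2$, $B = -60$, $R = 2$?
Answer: $\frac{11518717711}{267359471808} \approx 0.043083$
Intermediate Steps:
$z{\left(f,F \right)} = -32$
$l = \frac{61956175}{11678656}$ ($l = \left(-10933\right) \left(- \frac{1}{3392}\right) + 21504 \cdot \frac{1}{10329} = \frac{10933}{3392} + \frac{7168}{3443} = \frac{61956175}{11678656} \approx 5.3051$)
$\frac{l + \left(7 + R\right) 109}{22925 + z{\left(B,47 \right)}} = \frac{\frac{61956175}{11678656} + \left(7 + 2\right) 109}{22925 - 32} = \frac{\frac{61956175}{11678656} + 9 \cdot 109}{22893} = \left(\frac{61956175}{11678656} + 981\right) \frac{1}{22893} = \frac{11518717711}{11678656} \cdot \frac{1}{22893} = \frac{11518717711}{267359471808}$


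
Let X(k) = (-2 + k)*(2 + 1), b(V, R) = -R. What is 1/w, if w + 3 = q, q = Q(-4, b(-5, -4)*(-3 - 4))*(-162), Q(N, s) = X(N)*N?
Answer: -1/11667 ≈ -8.5712e-5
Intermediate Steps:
X(k) = -6 + 3*k (X(k) = (-2 + k)*3 = -6 + 3*k)
Q(N, s) = N*(-6 + 3*N) (Q(N, s) = (-6 + 3*N)*N = N*(-6 + 3*N))
q = -11664 (q = (3*(-4)*(-2 - 4))*(-162) = (3*(-4)*(-6))*(-162) = 72*(-162) = -11664)
w = -11667 (w = -3 - 11664 = -11667)
1/w = 1/(-11667) = -1/11667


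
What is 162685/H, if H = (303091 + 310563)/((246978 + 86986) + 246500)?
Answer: 47216392920/306827 ≈ 1.5389e+5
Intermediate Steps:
H = 306827/290232 (H = 613654/(333964 + 246500) = 613654/580464 = 613654*(1/580464) = 306827/290232 ≈ 1.0572)
162685/H = 162685/(306827/290232) = 162685*(290232/306827) = 47216392920/306827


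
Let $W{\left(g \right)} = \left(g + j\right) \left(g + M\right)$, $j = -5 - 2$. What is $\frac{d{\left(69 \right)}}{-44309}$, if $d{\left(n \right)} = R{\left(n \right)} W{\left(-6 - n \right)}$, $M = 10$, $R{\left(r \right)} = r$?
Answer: $- \frac{367770}{44309} \approx -8.3001$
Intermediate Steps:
$j = -7$
$W{\left(g \right)} = \left(-7 + g\right) \left(10 + g\right)$ ($W{\left(g \right)} = \left(g - 7\right) \left(g + 10\right) = \left(-7 + g\right) \left(10 + g\right)$)
$d{\left(n \right)} = n \left(-88 + \left(-6 - n\right)^{2} - 3 n\right)$ ($d{\left(n \right)} = n \left(-70 + \left(-6 - n\right)^{2} + 3 \left(-6 - n\right)\right) = n \left(-70 + \left(-6 - n\right)^{2} - \left(18 + 3 n\right)\right) = n \left(-88 + \left(-6 - n\right)^{2} - 3 n\right)$)
$\frac{d{\left(69 \right)}}{-44309} = \frac{69 \left(-52 + 69^{2} + 9 \cdot 69\right)}{-44309} = 69 \left(-52 + 4761 + 621\right) \left(- \frac{1}{44309}\right) = 69 \cdot 5330 \left(- \frac{1}{44309}\right) = 367770 \left(- \frac{1}{44309}\right) = - \frac{367770}{44309}$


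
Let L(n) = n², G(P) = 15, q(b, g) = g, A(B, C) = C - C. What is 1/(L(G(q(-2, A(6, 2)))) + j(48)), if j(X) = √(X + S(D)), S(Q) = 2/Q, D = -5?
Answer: 1125/252887 - √1190/252887 ≈ 0.0043122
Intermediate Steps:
A(B, C) = 0
j(X) = √(-⅖ + X) (j(X) = √(X + 2/(-5)) = √(X + 2*(-⅕)) = √(X - ⅖) = √(-⅖ + X))
1/(L(G(q(-2, A(6, 2)))) + j(48)) = 1/(15² + √(-10 + 25*48)/5) = 1/(225 + √(-10 + 1200)/5) = 1/(225 + √1190/5)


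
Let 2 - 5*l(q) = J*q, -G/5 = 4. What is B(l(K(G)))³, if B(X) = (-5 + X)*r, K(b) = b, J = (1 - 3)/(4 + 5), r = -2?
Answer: 120553784/91125 ≈ 1322.9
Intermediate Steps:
G = -20 (G = -5*4 = -20)
J = -2/9 ≈ -0.22222
l(q) = ⅖ + 2*q/45 (l(q) = ⅖ - (-2)*q/45 = ⅖ + 2*q/45)
B(X) = 10 - 2*X (B(X) = (-5 + X)*(-2) = 10 - 2*X)
B(l(K(G)))³ = (10 - 2*(⅖ + (2/45)*(-20)))³ = (10 - 2*(⅖ - 8/9))³ = (10 - 2*(-22/45))³ = (10 + 44/45)³ = (494/45)³ = 120553784/91125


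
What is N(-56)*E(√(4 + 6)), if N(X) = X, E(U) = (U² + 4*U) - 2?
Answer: -448 - 224*√10 ≈ -1156.3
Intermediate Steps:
E(U) = -2 + U² + 4*U
N(-56)*E(√(4 + 6)) = -56*(-2 + (√(4 + 6))² + 4*√(4 + 6)) = -56*(-2 + (√10)² + 4*√10) = -56*(-2 + 10 + 4*√10) = -56*(8 + 4*√10) = -448 - 224*√10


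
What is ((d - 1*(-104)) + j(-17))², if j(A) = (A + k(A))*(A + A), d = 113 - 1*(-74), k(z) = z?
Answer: 2093809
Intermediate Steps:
d = 187 (d = 113 + 74 = 187)
j(A) = 4*A² (j(A) = (A + A)*(A + A) = (2*A)*(2*A) = 4*A²)
((d - 1*(-104)) + j(-17))² = ((187 - 1*(-104)) + 4*(-17)²)² = ((187 + 104) + 4*289)² = (291 + 1156)² = 1447² = 2093809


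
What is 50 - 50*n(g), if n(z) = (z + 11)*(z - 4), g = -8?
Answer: 1850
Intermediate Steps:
n(z) = (-4 + z)*(11 + z) (n(z) = (11 + z)*(-4 + z) = (-4 + z)*(11 + z))
50 - 50*n(g) = 50 - 50*(-44 + (-8)**2 + 7*(-8)) = 50 - 50*(-44 + 64 - 56) = 50 - 50*(-36) = 50 + 1800 = 1850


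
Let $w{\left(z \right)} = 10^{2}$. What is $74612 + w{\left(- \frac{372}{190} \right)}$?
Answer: $74712$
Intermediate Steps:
$w{\left(z \right)} = 100$
$74612 + w{\left(- \frac{372}{190} \right)} = 74612 + 100 = 74712$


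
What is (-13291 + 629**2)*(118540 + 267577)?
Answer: 147631834950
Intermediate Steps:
(-13291 + 629**2)*(118540 + 267577) = (-13291 + 395641)*386117 = 382350*386117 = 147631834950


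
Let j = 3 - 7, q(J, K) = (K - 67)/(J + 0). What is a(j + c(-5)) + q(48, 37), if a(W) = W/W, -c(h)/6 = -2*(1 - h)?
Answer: 3/8 ≈ 0.37500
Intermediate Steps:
q(J, K) = (-67 + K)/J
c(h) = 12 - 12*h (c(h) = -(-12)*(1 - h) = -6*(-2 + 2*h) = 12 - 12*h)
j = -4
a(W) = 1
a(j + c(-5)) + q(48, 37) = 1 + (-67 + 37)/48 = 1 + (1/48)*(-30) = 1 - 5/8 = 3/8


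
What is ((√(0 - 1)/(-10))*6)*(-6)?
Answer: 18*I/5 ≈ 3.6*I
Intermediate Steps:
((√(0 - 1)/(-10))*6)*(-6) = ((√(-1)*(-⅒))*6)*(-6) = ((I*(-⅒))*6)*(-6) = (-I/10*6)*(-6) = -3*I/5*(-6) = 18*I/5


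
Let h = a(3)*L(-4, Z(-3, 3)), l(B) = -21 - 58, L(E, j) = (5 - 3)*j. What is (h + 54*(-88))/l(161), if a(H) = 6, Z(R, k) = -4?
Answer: 4800/79 ≈ 60.760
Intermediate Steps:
L(E, j) = 2*j
l(B) = -79
h = -48 (h = 6*(2*(-4)) = 6*(-8) = -48)
(h + 54*(-88))/l(161) = (-48 + 54*(-88))/(-79) = (-48 - 4752)*(-1/79) = -4800*(-1/79) = 4800/79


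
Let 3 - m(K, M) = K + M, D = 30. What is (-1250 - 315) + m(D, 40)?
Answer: -1632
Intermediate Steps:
m(K, M) = 3 - K - M (m(K, M) = 3 - (K + M) = 3 + (-K - M) = 3 - K - M)
(-1250 - 315) + m(D, 40) = (-1250 - 315) + (3 - 1*30 - 1*40) = -1565 + (3 - 30 - 40) = -1565 - 67 = -1632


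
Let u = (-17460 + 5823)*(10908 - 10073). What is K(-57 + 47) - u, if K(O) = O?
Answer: 9716885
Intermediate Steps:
u = -9716895 (u = -11637*835 = -9716895)
K(-57 + 47) - u = (-57 + 47) - 1*(-9716895) = -10 + 9716895 = 9716885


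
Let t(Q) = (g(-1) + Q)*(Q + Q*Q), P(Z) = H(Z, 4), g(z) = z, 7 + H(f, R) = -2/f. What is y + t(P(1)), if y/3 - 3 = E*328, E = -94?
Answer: -93207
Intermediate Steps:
H(f, R) = -7 - 2/f
P(Z) = -7 - 2/Z
t(Q) = (-1 + Q)*(Q + Q²) (t(Q) = (-1 + Q)*(Q + Q*Q) = (-1 + Q)*(Q + Q²))
y = -92487 (y = 9 + 3*(-94*328) = 9 + 3*(-30832) = 9 - 92496 = -92487)
y + t(P(1)) = -92487 + ((-7 - 2/1)³ - (-7 - 2/1)) = -92487 + ((-7 - 2*1)³ - (-7 - 2*1)) = -92487 + ((-7 - 2)³ - (-7 - 2)) = -92487 + ((-9)³ - 1*(-9)) = -92487 + (-729 + 9) = -92487 - 720 = -93207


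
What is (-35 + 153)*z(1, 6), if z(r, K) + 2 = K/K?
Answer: -118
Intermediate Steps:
z(r, K) = -1 (z(r, K) = -2 + K/K = -2 + 1 = -1)
(-35 + 153)*z(1, 6) = (-35 + 153)*(-1) = 118*(-1) = -118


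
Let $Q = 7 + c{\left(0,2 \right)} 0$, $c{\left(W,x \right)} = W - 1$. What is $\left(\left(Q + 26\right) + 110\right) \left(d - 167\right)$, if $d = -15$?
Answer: $-26026$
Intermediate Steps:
$c{\left(W,x \right)} = -1 + W$
$Q = 7$ ($Q = 7 + \left(-1 + 0\right) 0 = 7 - 0 = 7 + 0 = 7$)
$\left(\left(Q + 26\right) + 110\right) \left(d - 167\right) = \left(\left(7 + 26\right) + 110\right) \left(-15 - 167\right) = \left(33 + 110\right) \left(-182\right) = 143 \left(-182\right) = -26026$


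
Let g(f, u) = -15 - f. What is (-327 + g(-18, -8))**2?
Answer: 104976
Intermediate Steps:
(-327 + g(-18, -8))**2 = (-327 + (-15 - 1*(-18)))**2 = (-327 + (-15 + 18))**2 = (-327 + 3)**2 = (-324)**2 = 104976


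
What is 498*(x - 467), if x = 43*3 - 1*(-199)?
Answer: -69222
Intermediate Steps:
x = 328 (x = 129 + 199 = 328)
498*(x - 467) = 498*(328 - 467) = 498*(-139) = -69222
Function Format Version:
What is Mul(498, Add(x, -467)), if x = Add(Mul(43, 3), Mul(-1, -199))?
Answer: -69222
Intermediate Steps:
x = 328 (x = Add(129, 199) = 328)
Mul(498, Add(x, -467)) = Mul(498, Add(328, -467)) = Mul(498, -139) = -69222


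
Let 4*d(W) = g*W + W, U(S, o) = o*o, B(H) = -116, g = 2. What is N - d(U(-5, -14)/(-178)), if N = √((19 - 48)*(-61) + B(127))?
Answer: 147/178 + √1653 ≈ 41.483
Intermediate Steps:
U(S, o) = o²
N = √1653 (N = √((19 - 48)*(-61) - 116) = √(-29*(-61) - 116) = √(1769 - 116) = √1653 ≈ 40.657)
d(W) = 3*W/4 (d(W) = (2*W + W)/4 = (3*W)/4 = 3*W/4)
N - d(U(-5, -14)/(-178)) = √1653 - 3*(-14)²/(-178)/4 = √1653 - 3*196*(-1/178)/4 = √1653 - 3*(-98)/(4*89) = √1653 - 1*(-147/178) = √1653 + 147/178 = 147/178 + √1653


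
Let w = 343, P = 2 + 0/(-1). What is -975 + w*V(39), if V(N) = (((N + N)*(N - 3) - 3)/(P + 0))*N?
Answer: 37520535/2 ≈ 1.8760e+7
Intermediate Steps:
P = 2 (P = 2 + 0*(-1) = 2 + 0 = 2)
V(N) = N*(-3/2 + N*(-3 + N)) (V(N) = (((N + N)*(N - 3) - 3)/(2 + 0))*N = (((2*N)*(-3 + N) - 3)/2)*N = ((2*N*(-3 + N) - 3)*(1/2))*N = ((-3 + 2*N*(-3 + N))*(1/2))*N = (-3/2 + N*(-3 + N))*N = N*(-3/2 + N*(-3 + N)))
-975 + w*V(39) = -975 + 343*((1/2)*39*(-3 - 6*39 + 2*39**2)) = -975 + 343*((1/2)*39*(-3 - 234 + 2*1521)) = -975 + 343*((1/2)*39*(-3 - 234 + 3042)) = -975 + 343*((1/2)*39*2805) = -975 + 343*(109395/2) = -975 + 37522485/2 = 37520535/2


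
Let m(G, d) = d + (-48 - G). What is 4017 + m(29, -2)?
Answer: 3938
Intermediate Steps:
m(G, d) = -48 + d - G
4017 + m(29, -2) = 4017 + (-48 - 2 - 1*29) = 4017 + (-48 - 2 - 29) = 4017 - 79 = 3938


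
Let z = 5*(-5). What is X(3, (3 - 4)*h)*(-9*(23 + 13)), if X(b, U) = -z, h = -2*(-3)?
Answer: -8100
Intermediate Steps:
h = 6
z = -25
X(b, U) = 25 (X(b, U) = -1*(-25) = 25)
X(3, (3 - 4)*h)*(-9*(23 + 13)) = 25*(-9*(23 + 13)) = 25*(-9*36) = 25*(-324) = -8100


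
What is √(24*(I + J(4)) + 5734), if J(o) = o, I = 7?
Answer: √5998 ≈ 77.447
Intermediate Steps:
√(24*(I + J(4)) + 5734) = √(24*(7 + 4) + 5734) = √(24*11 + 5734) = √(264 + 5734) = √5998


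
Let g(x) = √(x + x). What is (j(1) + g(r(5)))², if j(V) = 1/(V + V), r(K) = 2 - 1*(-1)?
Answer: 25/4 + √6 ≈ 8.6995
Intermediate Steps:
r(K) = 3 (r(K) = 2 + 1 = 3)
g(x) = √2*√x (g(x) = √(2*x) = √2*√x)
j(V) = 1/(2*V)
(j(1) + g(r(5)))² = ((½)/1 + √2*√3)² = ((½)*1 + √6)² = (½ + √6)²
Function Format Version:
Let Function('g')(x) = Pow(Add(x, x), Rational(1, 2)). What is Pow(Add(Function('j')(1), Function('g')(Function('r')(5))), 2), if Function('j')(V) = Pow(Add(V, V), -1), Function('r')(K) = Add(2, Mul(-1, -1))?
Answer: Add(Rational(25, 4), Pow(6, Rational(1, 2))) ≈ 8.6995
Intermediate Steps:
Function('r')(K) = 3 (Function('r')(K) = Add(2, 1) = 3)
Function('g')(x) = Mul(Pow(2, Rational(1, 2)), Pow(x, Rational(1, 2))) (Function('g')(x) = Pow(Mul(2, x), Rational(1, 2)) = Mul(Pow(2, Rational(1, 2)), Pow(x, Rational(1, 2))))
Function('j')(V) = Mul(Rational(1, 2), Pow(V, -1)) (Function('j')(V) = Pow(Mul(2, V), -1) = Mul(Rational(1, 2), Pow(V, -1)))
Pow(Add(Function('j')(1), Function('g')(Function('r')(5))), 2) = Pow(Add(Mul(Rational(1, 2), Pow(1, -1)), Mul(Pow(2, Rational(1, 2)), Pow(3, Rational(1, 2)))), 2) = Pow(Add(Mul(Rational(1, 2), 1), Pow(6, Rational(1, 2))), 2) = Pow(Add(Rational(1, 2), Pow(6, Rational(1, 2))), 2)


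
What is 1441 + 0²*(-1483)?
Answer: 1441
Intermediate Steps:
1441 + 0²*(-1483) = 1441 + 0*(-1483) = 1441 + 0 = 1441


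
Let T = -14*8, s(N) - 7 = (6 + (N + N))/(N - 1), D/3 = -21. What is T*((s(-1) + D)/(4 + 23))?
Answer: 6496/27 ≈ 240.59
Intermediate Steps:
D = -63 (D = 3*(-21) = -63)
s(N) = 7 + (6 + 2*N)/(-1 + N) (s(N) = 7 + (6 + (N + N))/(N - 1) = 7 + (6 + 2*N)/(-1 + N))
T = -112
T*((s(-1) + D)/(4 + 23)) = -112*((-1 + 9*(-1))/(-1 - 1) - 63)/(4 + 23) = -112*((-1 - 9)/(-2) - 63)/27 = -112*(-½*(-10) - 63)/27 = -112*(5 - 63)/27 = -(-6496)/27 = -112*(-58/27) = 6496/27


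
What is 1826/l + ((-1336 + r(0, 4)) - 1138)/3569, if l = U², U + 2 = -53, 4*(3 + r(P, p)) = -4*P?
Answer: -88721/981475 ≈ -0.090396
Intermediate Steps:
r(P, p) = -3 - P (r(P, p) = -3 + (-4*P)/4 = -3 - P)
U = -55 (U = -2 - 53 = -55)
l = 3025 (l = (-55)² = 3025)
1826/l + ((-1336 + r(0, 4)) - 1138)/3569 = 1826/3025 + ((-1336 + (-3 - 1*0)) - 1138)/3569 = 1826*(1/3025) + ((-1336 + (-3 + 0)) - 1138)*(1/3569) = 166/275 + ((-1336 - 3) - 1138)*(1/3569) = 166/275 + (-1339 - 1138)*(1/3569) = 166/275 - 2477*1/3569 = 166/275 - 2477/3569 = -88721/981475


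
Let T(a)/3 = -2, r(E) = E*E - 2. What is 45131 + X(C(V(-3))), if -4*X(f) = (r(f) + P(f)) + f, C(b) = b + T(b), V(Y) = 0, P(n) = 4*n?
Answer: 45130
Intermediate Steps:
r(E) = -2 + E² (r(E) = E² - 2 = -2 + E²)
T(a) = -6 (T(a) = 3*(-2) = -6)
C(b) = -6 + b (C(b) = b - 6 = -6 + b)
X(f) = ½ - 5*f/4 - f²/4 (X(f) = -(((-2 + f²) + 4*f) + f)/4 = -((-2 + f² + 4*f) + f)/4 = -(-2 + f² + 5*f)/4 = ½ - 5*f/4 - f²/4)
45131 + X(C(V(-3))) = 45131 + (½ - 5*(-6 + 0)/4 - (-6 + 0)²/4) = 45131 + (½ - 5/4*(-6) - ¼*(-6)²) = 45131 + (½ + 15/2 - ¼*36) = 45131 + (½ + 15/2 - 9) = 45131 - 1 = 45130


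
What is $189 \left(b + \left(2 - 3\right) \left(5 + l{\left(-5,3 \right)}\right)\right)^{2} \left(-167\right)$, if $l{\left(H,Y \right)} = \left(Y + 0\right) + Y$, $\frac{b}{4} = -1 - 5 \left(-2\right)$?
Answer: $-19726875$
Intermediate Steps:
$b = 36$ ($b = 4 \left(-1 - 5 \left(-2\right)\right) = 4 \left(-1 - -10\right) = 4 \left(-1 + 10\right) = 4 \cdot 9 = 36$)
$l{\left(H,Y \right)} = 2 Y$ ($l{\left(H,Y \right)} = Y + Y = 2 Y$)
$189 \left(b + \left(2 - 3\right) \left(5 + l{\left(-5,3 \right)}\right)\right)^{2} \left(-167\right) = 189 \left(36 + \left(2 - 3\right) \left(5 + 2 \cdot 3\right)\right)^{2} \left(-167\right) = 189 \left(36 - \left(5 + 6\right)\right)^{2} \left(-167\right) = 189 \left(36 - 11\right)^{2} \left(-167\right) = 189 \cdot 25^{2} \left(-167\right) = 189 \cdot 625 \left(-167\right) = 118125 \left(-167\right) = -19726875$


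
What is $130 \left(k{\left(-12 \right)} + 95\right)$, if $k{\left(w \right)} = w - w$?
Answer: $12350$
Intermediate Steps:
$k{\left(w \right)} = 0$
$130 \left(k{\left(-12 \right)} + 95\right) = 130 \left(0 + 95\right) = 130 \cdot 95 = 12350$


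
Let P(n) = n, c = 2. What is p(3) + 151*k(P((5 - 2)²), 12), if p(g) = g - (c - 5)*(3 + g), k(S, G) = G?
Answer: 1833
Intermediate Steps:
p(g) = 9 + 4*g (p(g) = g - (2 - 5)*(3 + g) = g - (-3)*(3 + g) = g - (-9 - 3*g) = g + (9 + 3*g) = 9 + 4*g)
p(3) + 151*k(P((5 - 2)²), 12) = (9 + 4*3) + 151*12 = (9 + 12) + 1812 = 21 + 1812 = 1833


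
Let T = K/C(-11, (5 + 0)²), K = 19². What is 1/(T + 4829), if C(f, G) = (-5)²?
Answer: 25/121086 ≈ 0.00020646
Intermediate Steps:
C(f, G) = 25
K = 361
T = 361/25 ≈ 14.440
1/(T + 4829) = 1/(361/25 + 4829) = 1/(121086/25) = 25/121086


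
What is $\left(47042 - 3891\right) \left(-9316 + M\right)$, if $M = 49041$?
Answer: $1714173475$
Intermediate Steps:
$\left(47042 - 3891\right) \left(-9316 + M\right) = \left(47042 - 3891\right) \left(-9316 + 49041\right) = 43151 \cdot 39725 = 1714173475$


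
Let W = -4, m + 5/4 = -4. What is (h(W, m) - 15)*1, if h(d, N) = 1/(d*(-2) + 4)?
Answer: -179/12 ≈ -14.917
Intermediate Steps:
m = -21/4 (m = -5/4 - 4 = -21/4 ≈ -5.2500)
h(d, N) = 1/(4 - 2*d) (h(d, N) = 1/(-2*d + 4) = 1/(4 - 2*d))
(h(W, m) - 15)*1 = (-1/(-4 + 2*(-4)) - 15)*1 = (-1/(-4 - 8) - 15)*1 = (-1/(-12) - 15)*1 = (-1*(-1/12) - 15)*1 = (1/12 - 15)*1 = -179/12*1 = -179/12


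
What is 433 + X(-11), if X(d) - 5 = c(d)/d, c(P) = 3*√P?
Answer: 438 - 3*I*√11/11 ≈ 438.0 - 0.90453*I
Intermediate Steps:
X(d) = 5 + 3/√d (X(d) = 5 + (3*√d)/d = 5 + 3/√d)
433 + X(-11) = 433 + (5 + 3/√(-11)) = 433 + (5 + 3*(-I*√11/11)) = 433 + (5 - 3*I*√11/11) = 438 - 3*I*√11/11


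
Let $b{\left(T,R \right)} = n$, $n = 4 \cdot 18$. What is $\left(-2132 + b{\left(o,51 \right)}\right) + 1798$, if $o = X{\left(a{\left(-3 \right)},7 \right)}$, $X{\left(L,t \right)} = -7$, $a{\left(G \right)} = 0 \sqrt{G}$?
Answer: $-262$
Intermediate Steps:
$a{\left(G \right)} = 0$
$n = 72$
$o = -7$
$b{\left(T,R \right)} = 72$
$\left(-2132 + b{\left(o,51 \right)}\right) + 1798 = \left(-2132 + 72\right) + 1798 = -2060 + 1798 = -262$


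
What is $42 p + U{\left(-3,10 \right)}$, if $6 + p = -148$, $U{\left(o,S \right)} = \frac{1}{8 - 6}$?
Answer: $- \frac{12935}{2} \approx -6467.5$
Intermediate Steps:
$U{\left(o,S \right)} = \frac{1}{2}$
$p = -154$ ($p = -6 - 148 = -154$)
$42 p + U{\left(-3,10 \right)} = 42 \left(-154\right) + \frac{1}{2} = -6468 + \frac{1}{2} = - \frac{12935}{2}$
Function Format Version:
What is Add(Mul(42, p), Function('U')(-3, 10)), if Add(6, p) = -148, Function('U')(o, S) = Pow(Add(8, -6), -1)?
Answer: Rational(-12935, 2) ≈ -6467.5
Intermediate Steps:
Function('U')(o, S) = Rational(1, 2) (Function('U')(o, S) = Pow(2, -1) = Rational(1, 2))
p = -154 (p = Add(-6, -148) = -154)
Add(Mul(42, p), Function('U')(-3, 10)) = Add(Mul(42, -154), Rational(1, 2)) = Add(-6468, Rational(1, 2)) = Rational(-12935, 2)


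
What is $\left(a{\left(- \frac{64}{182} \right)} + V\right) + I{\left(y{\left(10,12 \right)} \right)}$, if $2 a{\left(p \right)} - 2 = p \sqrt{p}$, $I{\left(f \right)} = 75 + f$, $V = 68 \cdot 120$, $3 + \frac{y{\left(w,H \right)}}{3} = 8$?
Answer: $8251 - \frac{64 i \sqrt{182}}{8281} \approx 8251.0 - 0.10426 i$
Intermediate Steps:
$y{\left(w,H \right)} = 15$ ($y{\left(w,H \right)} = -9 + 3 \cdot 8 = -9 + 24 = 15$)
$V = 8160$
$a{\left(p \right)} = 1 + \frac{p^{\frac{3}{2}}}{2}$ ($a{\left(p \right)} = 1 + \frac{p \sqrt{p}}{2} = 1 + \frac{p^{\frac{3}{2}}}{2}$)
$\left(a{\left(- \frac{64}{182} \right)} + V\right) + I{\left(y{\left(10,12 \right)} \right)} = \left(\left(1 + \frac{\left(- \frac{64}{182}\right)^{\frac{3}{2}}}{2}\right) + 8160\right) + \left(75 + 15\right) = \left(\left(1 + \frac{\left(\left(-64\right) \frac{1}{182}\right)^{\frac{3}{2}}}{2}\right) + 8160\right) + 90 = \left(\left(1 + \frac{\left(- \frac{32}{91}\right)^{\frac{3}{2}}}{2}\right) + 8160\right) + 90 = \left(\left(1 + \frac{\left(- \frac{128}{8281}\right) i \sqrt{182}}{2}\right) + 8160\right) + 90 = \left(\left(1 - \frac{64 i \sqrt{182}}{8281}\right) + 8160\right) + 90 = \left(8161 - \frac{64 i \sqrt{182}}{8281}\right) + 90 = 8251 - \frac{64 i \sqrt{182}}{8281}$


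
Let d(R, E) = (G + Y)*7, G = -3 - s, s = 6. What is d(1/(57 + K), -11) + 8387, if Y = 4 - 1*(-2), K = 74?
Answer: 8366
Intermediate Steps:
Y = 6 (Y = 4 + 2 = 6)
G = -9 (G = -3 - 1*6 = -3 - 6 = -9)
d(R, E) = -21 (d(R, E) = (-9 + 6)*7 = -3*7 = -21)
d(1/(57 + K), -11) + 8387 = -21 + 8387 = 8366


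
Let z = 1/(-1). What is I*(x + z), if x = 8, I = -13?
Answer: -91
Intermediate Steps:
z = -1
I*(x + z) = -13*(8 - 1) = -13*7 = -91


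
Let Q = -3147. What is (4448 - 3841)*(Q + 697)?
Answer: -1487150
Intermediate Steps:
(4448 - 3841)*(Q + 697) = (4448 - 3841)*(-3147 + 697) = 607*(-2450) = -1487150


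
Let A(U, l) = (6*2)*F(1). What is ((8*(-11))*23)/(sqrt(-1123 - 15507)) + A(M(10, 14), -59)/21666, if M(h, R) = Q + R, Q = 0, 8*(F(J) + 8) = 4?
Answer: -15/3611 + 1012*I*sqrt(16630)/8315 ≈ -0.004154 + 15.695*I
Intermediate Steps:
F(J) = -15/2 (F(J) = -8 + (1/8)*4 = -8 + 1/2 = -15/2)
M(h, R) = R (M(h, R) = 0 + R = R)
A(U, l) = -90 (A(U, l) = (6*2)*(-15/2) = 12*(-15/2) = -90)
((8*(-11))*23)/(sqrt(-1123 - 15507)) + A(M(10, 14), -59)/21666 = ((8*(-11))*23)/(sqrt(-1123 - 15507)) - 90/21666 = (-88*23)/(sqrt(-16630)) - 90*1/21666 = -2024*(-I*sqrt(16630)/16630) - 15/3611 = -(-1012)*I*sqrt(16630)/8315 - 15/3611 = 1012*I*sqrt(16630)/8315 - 15/3611 = -15/3611 + 1012*I*sqrt(16630)/8315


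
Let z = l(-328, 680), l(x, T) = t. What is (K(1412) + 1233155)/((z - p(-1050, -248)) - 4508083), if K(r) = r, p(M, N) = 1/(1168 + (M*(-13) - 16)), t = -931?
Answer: -18274060734/66742425229 ≈ -0.27380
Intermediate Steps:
l(x, T) = -931
z = -931
p(M, N) = 1/(1152 - 13*M) (p(M, N) = 1/(1168 + (-13*M - 16)) = 1/(1168 + (-16 - 13*M)) = 1/(1152 - 13*M))
(K(1412) + 1233155)/((z - p(-1050, -248)) - 4508083) = (1412 + 1233155)/((-931 - (-1)/(-1152 + 13*(-1050))) - 4508083) = 1234567/((-931 - (-1)/(-1152 - 13650)) - 4508083) = 1234567/((-931 - (-1)/(-14802)) - 4508083) = 1234567/((-931 - (-1)*(-1)/14802) - 4508083) = 1234567/((-931 - 1*1/14802) - 4508083) = 1234567/((-931 - 1/14802) - 4508083) = 1234567/(-13780663/14802 - 4508083) = 1234567/(-66742425229/14802) = 1234567*(-14802/66742425229) = -18274060734/66742425229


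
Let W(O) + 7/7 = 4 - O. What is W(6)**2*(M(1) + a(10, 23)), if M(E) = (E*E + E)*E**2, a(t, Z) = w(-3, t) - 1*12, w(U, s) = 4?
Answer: -54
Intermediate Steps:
a(t, Z) = -8 (a(t, Z) = 4 - 1*12 = 4 - 12 = -8)
W(O) = 3 - O (W(O) = -1 + (4 - O) = 3 - O)
M(E) = E**2*(E + E**2) (M(E) = (E**2 + E)*E**2 = (E + E**2)*E**2 = E**2*(E + E**2))
W(6)**2*(M(1) + a(10, 23)) = (3 - 1*6)**2*(1**3*(1 + 1) - 8) = (3 - 6)**2*(1*2 - 8) = (-3)**2*(2 - 8) = 9*(-6) = -54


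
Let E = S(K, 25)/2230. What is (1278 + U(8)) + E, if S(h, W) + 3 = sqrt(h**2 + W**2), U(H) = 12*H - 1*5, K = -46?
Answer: 3052867/2230 + sqrt(2741)/2230 ≈ 1369.0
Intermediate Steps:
U(H) = -5 + 12*H (U(H) = 12*H - 5 = -5 + 12*H)
S(h, W) = -3 + sqrt(W**2 + h**2) (S(h, W) = -3 + sqrt(h**2 + W**2) = -3 + sqrt(W**2 + h**2))
E = -3/2230 + sqrt(2741)/2230 (E = (-3 + sqrt(25**2 + (-46)**2))/2230 = (-3 + sqrt(625 + 2116))*(1/2230) = (-3 + sqrt(2741))*(1/2230) = -3/2230 + sqrt(2741)/2230 ≈ 0.022132)
(1278 + U(8)) + E = (1278 + (-5 + 12*8)) + (-3/2230 + sqrt(2741)/2230) = (1278 + (-5 + 96)) + (-3/2230 + sqrt(2741)/2230) = (1278 + 91) + (-3/2230 + sqrt(2741)/2230) = 1369 + (-3/2230 + sqrt(2741)/2230) = 3052867/2230 + sqrt(2741)/2230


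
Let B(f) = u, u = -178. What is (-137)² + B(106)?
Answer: 18591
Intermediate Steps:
B(f) = -178
(-137)² + B(106) = (-137)² - 178 = 18769 - 178 = 18591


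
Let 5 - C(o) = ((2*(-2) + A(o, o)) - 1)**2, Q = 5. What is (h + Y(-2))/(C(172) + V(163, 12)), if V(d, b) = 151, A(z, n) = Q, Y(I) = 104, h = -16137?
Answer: -16033/156 ≈ -102.78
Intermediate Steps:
A(z, n) = 5
C(o) = 5 (C(o) = 5 - ((2*(-2) + 5) - 1)**2 = 5 - ((-4 + 5) - 1)**2 = 5 - (1 - 1)**2 = 5 - 1*0**2 = 5 - 1*0 = 5 + 0 = 5)
(h + Y(-2))/(C(172) + V(163, 12)) = (-16137 + 104)/(5 + 151) = -16033/156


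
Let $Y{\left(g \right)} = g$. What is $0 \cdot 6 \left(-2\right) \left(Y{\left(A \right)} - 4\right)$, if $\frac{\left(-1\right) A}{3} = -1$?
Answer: $0$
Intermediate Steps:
$A = 3$ ($A = \left(-3\right) \left(-1\right) = 3$)
$0 \cdot 6 \left(-2\right) \left(Y{\left(A \right)} - 4\right) = 0 \cdot 6 \left(-2\right) \left(3 - 4\right) = 0 \left(-2\right) \left(-1\right) = 0 \left(-1\right) = 0$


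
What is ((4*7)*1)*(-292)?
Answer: -8176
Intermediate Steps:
((4*7)*1)*(-292) = (28*1)*(-292) = 28*(-292) = -8176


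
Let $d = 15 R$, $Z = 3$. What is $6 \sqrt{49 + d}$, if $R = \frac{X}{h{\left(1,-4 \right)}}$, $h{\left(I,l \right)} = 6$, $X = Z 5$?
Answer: $3 \sqrt{346} \approx 55.803$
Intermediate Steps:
$X = 15$ ($X = 3 \cdot 5 = 15$)
$R = \frac{5}{2}$ ($R = \frac{15}{6} = 15 \cdot \frac{1}{6} = \frac{5}{2} \approx 2.5$)
$d = \frac{75}{2}$ ($d = 15 \cdot \frac{5}{2} = \frac{75}{2} \approx 37.5$)
$6 \sqrt{49 + d} = 6 \sqrt{49 + \frac{75}{2}} = 6 \sqrt{\frac{173}{2}} = 6 \frac{\sqrt{346}}{2} = 3 \sqrt{346}$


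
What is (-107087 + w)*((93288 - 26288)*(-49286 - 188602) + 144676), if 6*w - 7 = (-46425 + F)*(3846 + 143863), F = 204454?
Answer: -186013813056787986452/3 ≈ -6.2005e+19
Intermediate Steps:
w = 11671152784/3 (w = 7/6 + ((-46425 + 204454)*(3846 + 143863))/6 = 7/6 + (158029*147709)/6 = 7/6 + (⅙)*23342305561 = 7/6 + 23342305561/6 = 11671152784/3 ≈ 3.8904e+9)
(-107087 + w)*((93288 - 26288)*(-49286 - 188602) + 144676) = (-107087 + 11671152784/3)*((93288 - 26288)*(-49286 - 188602) + 144676) = 11670831523*(67000*(-237888) + 144676)/3 = 11670831523*(-15938496000 + 144676)/3 = (11670831523/3)*(-15938351324) = -186013813056787986452/3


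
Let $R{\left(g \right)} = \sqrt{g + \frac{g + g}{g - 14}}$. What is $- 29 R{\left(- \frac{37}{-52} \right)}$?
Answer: $- \frac{29 \sqrt{195101777}}{17966} \approx -22.546$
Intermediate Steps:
$R{\left(g \right)} = \sqrt{g + \frac{2 g}{-14 + g}}$
$- 29 R{\left(- \frac{37}{-52} \right)} = - 29 \sqrt{\frac{- \frac{37}{-52} \left(-12 - \frac{37}{-52}\right)}{-14 - \frac{37}{-52}}} = - 29 \sqrt{\frac{\left(-37\right) \left(- \frac{1}{52}\right) \left(-12 - - \frac{37}{52}\right)}{-14 - - \frac{37}{52}}} = - 29 \sqrt{\frac{37 \left(-12 + \frac{37}{52}\right)}{52 \left(-14 + \frac{37}{52}\right)}} = - 29 \sqrt{\frac{37}{52} \frac{1}{- \frac{691}{52}} \left(- \frac{587}{52}\right)} = - 29 \sqrt{\frac{37}{52} \left(- \frac{52}{691}\right) \left(- \frac{587}{52}\right)} = - 29 \sqrt{\frac{21719}{35932}} = - 29 \frac{\sqrt{195101777}}{17966} = - \frac{29 \sqrt{195101777}}{17966}$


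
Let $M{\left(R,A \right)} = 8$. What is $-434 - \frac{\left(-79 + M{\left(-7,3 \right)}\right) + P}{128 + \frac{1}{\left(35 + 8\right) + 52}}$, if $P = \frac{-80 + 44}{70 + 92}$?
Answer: $- \frac{47439971}{109449} \approx -433.44$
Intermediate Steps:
$P = - \frac{2}{9}$ ($P = - \frac{36}{162} = \left(-36\right) \frac{1}{162} = - \frac{2}{9} \approx -0.22222$)
$-434 - \frac{\left(-79 + M{\left(-7,3 \right)}\right) + P}{128 + \frac{1}{\left(35 + 8\right) + 52}} = -434 - \frac{\left(-79 + 8\right) - \frac{2}{9}}{128 + \frac{1}{\left(35 + 8\right) + 52}} = -434 - \frac{-71 - \frac{2}{9}}{128 + \frac{1}{43 + 52}} = -434 - - \frac{641}{9 \left(128 + \frac{1}{95}\right)} = -434 - - \frac{641}{9 \cdot \frac{12161}{95}} = -434 - \left(- \frac{641}{9}\right) \frac{95}{12161} = -434 - - \frac{60895}{109449} = -434 + \frac{60895}{109449} = - \frac{47439971}{109449}$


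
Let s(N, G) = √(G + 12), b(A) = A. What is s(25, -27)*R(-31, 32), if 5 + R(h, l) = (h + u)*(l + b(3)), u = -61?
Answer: -3225*I*√15 ≈ -12490.0*I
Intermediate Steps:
R(h, l) = -5 + (-61 + h)*(3 + l) (R(h, l) = -5 + (h - 61)*(l + 3) = -5 + (-61 + h)*(3 + l))
s(N, G) = √(12 + G)
s(25, -27)*R(-31, 32) = √(12 - 27)*(-188 - 61*32 + 3*(-31) - 31*32) = √(-15)*(-188 - 1952 - 93 - 992) = (I*√15)*(-3225) = -3225*I*√15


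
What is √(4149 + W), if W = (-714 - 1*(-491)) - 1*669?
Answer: √3257 ≈ 57.070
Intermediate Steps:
W = -892 (W = (-714 + 491) - 669 = -223 - 669 = -892)
√(4149 + W) = √(4149 - 892) = √3257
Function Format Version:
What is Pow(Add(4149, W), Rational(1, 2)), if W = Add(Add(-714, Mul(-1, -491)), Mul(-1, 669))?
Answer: Pow(3257, Rational(1, 2)) ≈ 57.070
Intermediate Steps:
W = -892 (W = Add(Add(-714, 491), -669) = Add(-223, -669) = -892)
Pow(Add(4149, W), Rational(1, 2)) = Pow(Add(4149, -892), Rational(1, 2)) = Pow(3257, Rational(1, 2))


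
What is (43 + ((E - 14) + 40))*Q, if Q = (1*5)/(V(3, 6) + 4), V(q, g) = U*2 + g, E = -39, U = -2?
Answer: 25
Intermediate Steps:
V(q, g) = -4 + g (V(q, g) = -2*2 + g = -4 + g)
Q = ⅚ (Q = (1*5)/((-4 + 6) + 4) = 5/(2 + 4) = 5/6 = 5*(⅙) = ⅚ ≈ 0.83333)
(43 + ((E - 14) + 40))*Q = (43 + ((-39 - 14) + 40))*(⅚) = (43 + (-53 + 40))*(⅚) = (43 - 13)*(⅚) = 30*(⅚) = 25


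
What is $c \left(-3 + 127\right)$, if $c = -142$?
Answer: $-17608$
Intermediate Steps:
$c \left(-3 + 127\right) = - 142 \left(-3 + 127\right) = \left(-142\right) 124 = -17608$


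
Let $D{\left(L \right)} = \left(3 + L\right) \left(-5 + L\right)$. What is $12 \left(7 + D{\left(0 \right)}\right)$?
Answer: $-96$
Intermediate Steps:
$D{\left(L \right)} = \left(-5 + L\right) \left(3 + L\right)$
$12 \left(7 + D{\left(0 \right)}\right) = 12 \left(7 - \left(15 - 0^{2}\right)\right) = 12 \left(7 + \left(-15 + 0 + 0\right)\right) = 12 \left(7 - 15\right) = 12 \left(-8\right) = -96$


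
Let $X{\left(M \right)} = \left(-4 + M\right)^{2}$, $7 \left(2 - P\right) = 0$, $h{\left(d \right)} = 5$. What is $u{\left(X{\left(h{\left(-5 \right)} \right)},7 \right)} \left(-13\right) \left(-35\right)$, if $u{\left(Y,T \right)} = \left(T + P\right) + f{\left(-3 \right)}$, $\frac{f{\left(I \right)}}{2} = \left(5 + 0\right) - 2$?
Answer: $6825$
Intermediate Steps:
$f{\left(I \right)} = 6$ ($f{\left(I \right)} = 2 \left(\left(5 + 0\right) - 2\right) = 2 \left(5 - 2\right) = 2 \cdot 3 = 6$)
$P = 2$ ($P = 2 - 0 = 2 + 0 = 2$)
$u{\left(Y,T \right)} = 8 + T$ ($u{\left(Y,T \right)} = \left(T + 2\right) + 6 = \left(2 + T\right) + 6 = 8 + T$)
$u{\left(X{\left(h{\left(-5 \right)} \right)},7 \right)} \left(-13\right) \left(-35\right) = \left(8 + 7\right) \left(-13\right) \left(-35\right) = 15 \left(-13\right) \left(-35\right) = \left(-195\right) \left(-35\right) = 6825$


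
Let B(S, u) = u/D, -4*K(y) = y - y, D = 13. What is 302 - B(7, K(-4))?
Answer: 302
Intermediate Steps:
K(y) = 0 (K(y) = -(y - y)/4 = -¼*0 = 0)
B(S, u) = u/13
302 - B(7, K(-4)) = 302 - 0/13 = 302 - 1*0 = 302 + 0 = 302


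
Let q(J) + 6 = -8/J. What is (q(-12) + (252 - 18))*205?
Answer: 140630/3 ≈ 46877.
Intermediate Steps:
q(J) = -6 - 8/J
(q(-12) + (252 - 18))*205 = ((-6 - 8/(-12)) + (252 - 18))*205 = ((-6 - 8*(-1/12)) + 234)*205 = ((-6 + ⅔) + 234)*205 = (-16/3 + 234)*205 = (686/3)*205 = 140630/3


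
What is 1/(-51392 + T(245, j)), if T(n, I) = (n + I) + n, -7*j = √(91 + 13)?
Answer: -1247099/63479833246 + 7*√26/63479833246 ≈ -1.9645e-5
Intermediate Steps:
j = -2*√26/7 (j = -√(91 + 13)/7 = -2*√26/7 ≈ -1.4569)
T(n, I) = I + 2*n (T(n, I) = (I + n) + n = I + 2*n)
1/(-51392 + T(245, j)) = 1/(-51392 + (-2*√26/7 + 2*245)) = 1/(-51392 + (-2*√26/7 + 490)) = 1/(-51392 + (490 - 2*√26/7)) = 1/(-50902 - 2*√26/7)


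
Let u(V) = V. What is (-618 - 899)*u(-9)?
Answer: 13653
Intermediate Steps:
(-618 - 899)*u(-9) = (-618 - 899)*(-9) = -1517*(-9) = 13653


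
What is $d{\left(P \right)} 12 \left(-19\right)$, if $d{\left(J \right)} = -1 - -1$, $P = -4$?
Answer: $0$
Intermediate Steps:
$d{\left(J \right)} = 0$ ($d{\left(J \right)} = -1 + 1 = 0$)
$d{\left(P \right)} 12 \left(-19\right) = 0 \cdot 12 \left(-19\right) = 0 \left(-19\right) = 0$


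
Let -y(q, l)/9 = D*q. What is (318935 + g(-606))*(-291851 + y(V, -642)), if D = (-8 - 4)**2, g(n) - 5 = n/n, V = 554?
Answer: -322077784735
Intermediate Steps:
g(n) = 6 (g(n) = 5 + n/n = 5 + 1 = 6)
D = 144 (D = (-12)**2 = 144)
y(q, l) = -1296*q
(318935 + g(-606))*(-291851 + y(V, -642)) = (318935 + 6)*(-291851 - 1296*554) = 318941*(-291851 - 717984) = 318941*(-1009835) = -322077784735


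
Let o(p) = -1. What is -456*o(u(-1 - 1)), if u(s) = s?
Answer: 456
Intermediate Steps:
-456*o(u(-1 - 1)) = -456*(-1) = 456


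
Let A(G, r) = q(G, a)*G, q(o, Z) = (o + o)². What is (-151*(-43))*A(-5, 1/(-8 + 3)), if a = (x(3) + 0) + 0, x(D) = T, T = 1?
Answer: -3246500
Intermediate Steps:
x(D) = 1
a = 1 (a = (1 + 0) + 0 = 1 + 0 = 1)
q(o, Z) = 4*o² (q(o, Z) = (2*o)² = 4*o²)
A(G, r) = 4*G³ (A(G, r) = (4*G²)*G = 4*G³)
(-151*(-43))*A(-5, 1/(-8 + 3)) = (-151*(-43))*(4*(-5)³) = 6493*(4*(-125)) = 6493*(-500) = -3246500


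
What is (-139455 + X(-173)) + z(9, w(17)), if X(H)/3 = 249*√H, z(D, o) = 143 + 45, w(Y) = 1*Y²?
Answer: -139267 + 747*I*√173 ≈ -1.3927e+5 + 9825.3*I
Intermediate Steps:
w(Y) = Y²
z(D, o) = 188
X(H) = 747*√H (X(H) = 3*(249*√H) = 747*√H)
(-139455 + X(-173)) + z(9, w(17)) = (-139455 + 747*√(-173)) + 188 = (-139455 + 747*(I*√173)) + 188 = (-139455 + 747*I*√173) + 188 = -139267 + 747*I*√173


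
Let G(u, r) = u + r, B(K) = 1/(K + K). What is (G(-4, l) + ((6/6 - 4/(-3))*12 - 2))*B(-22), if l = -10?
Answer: -3/11 ≈ -0.27273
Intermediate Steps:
B(K) = 1/(2*K)
G(u, r) = r + u
(G(-4, l) + ((6/6 - 4/(-3))*12 - 2))*B(-22) = ((-10 - 4) + ((6/6 - 4/(-3))*12 - 2))*((1/2)/(-22)) = (-14 + ((6*(1/6) - 4*(-1/3))*12 - 2))*((1/2)*(-1/22)) = (-14 + ((1 + 4/3)*12 - 2))*(-1/44) = (-14 + ((7/3)*12 - 2))*(-1/44) = (-14 + (28 - 2))*(-1/44) = (-14 + 26)*(-1/44) = 12*(-1/44) = -3/11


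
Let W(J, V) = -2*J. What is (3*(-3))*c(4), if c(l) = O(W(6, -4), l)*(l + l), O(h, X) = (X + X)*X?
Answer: -2304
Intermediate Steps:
O(h, X) = 2*X² (O(h, X) = (2*X)*X = 2*X²)
c(l) = 4*l³ (c(l) = (2*l²)*(l + l) = (2*l²)*(2*l) = 4*l³)
(3*(-3))*c(4) = (3*(-3))*(4*4³) = -36*64 = -9*256 = -2304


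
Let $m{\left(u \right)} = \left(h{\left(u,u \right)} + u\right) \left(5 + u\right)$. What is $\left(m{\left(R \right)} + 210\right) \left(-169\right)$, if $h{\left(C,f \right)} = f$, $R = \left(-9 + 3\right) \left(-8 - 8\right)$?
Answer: $-3312738$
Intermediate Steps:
$R = 96$ ($R = \left(-6\right) \left(-16\right) = 96$)
$m{\left(u \right)} = 2 u \left(5 + u\right)$ ($m{\left(u \right)} = \left(u + u\right) \left(5 + u\right) = 2 u \left(5 + u\right)$)
$\left(m{\left(R \right)} + 210\right) \left(-169\right) = \left(2 \cdot 96 \left(5 + 96\right) + 210\right) \left(-169\right) = \left(2 \cdot 96 \cdot 101 + 210\right) \left(-169\right) = \left(19392 + 210\right) \left(-169\right) = 19602 \left(-169\right) = -3312738$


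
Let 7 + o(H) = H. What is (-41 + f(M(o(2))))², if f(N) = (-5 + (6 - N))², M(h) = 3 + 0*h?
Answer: 1369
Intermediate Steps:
o(H) = -7 + H
M(h) = 3 (M(h) = 3 + 0 = 3)
f(N) = (1 - N)²
(-41 + f(M(o(2))))² = (-41 + (-1 + 3)²)² = (-41 + 2²)² = (-41 + 4)² = (-37)² = 1369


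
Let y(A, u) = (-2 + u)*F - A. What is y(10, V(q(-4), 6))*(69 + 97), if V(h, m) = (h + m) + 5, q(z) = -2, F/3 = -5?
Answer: -19090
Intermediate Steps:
F = -15 (F = 3*(-5) = -15)
V(h, m) = 5 + h + m
y(A, u) = 30 - A - 15*u (y(A, u) = (-2 + u)*(-15) - A = (30 - 15*u) - A = 30 - A - 15*u)
y(10, V(q(-4), 6))*(69 + 97) = (30 - 1*10 - 15*(5 - 2 + 6))*(69 + 97) = (30 - 10 - 15*9)*166 = (30 - 10 - 135)*166 = -115*166 = -19090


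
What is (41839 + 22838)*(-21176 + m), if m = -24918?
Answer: -2981221638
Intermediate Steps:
(41839 + 22838)*(-21176 + m) = (41839 + 22838)*(-21176 - 24918) = 64677*(-46094) = -2981221638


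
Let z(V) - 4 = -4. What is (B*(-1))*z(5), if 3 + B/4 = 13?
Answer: 0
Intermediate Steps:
B = 40 (B = -12 + 4*13 = -12 + 52 = 40)
z(V) = 0 (z(V) = 4 - 4 = 0)
(B*(-1))*z(5) = (40*(-1))*0 = -40*0 = 0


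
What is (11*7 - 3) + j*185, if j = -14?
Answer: -2516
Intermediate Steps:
(11*7 - 3) + j*185 = (11*7 - 3) - 14*185 = (77 - 3) - 2590 = 74 - 2590 = -2516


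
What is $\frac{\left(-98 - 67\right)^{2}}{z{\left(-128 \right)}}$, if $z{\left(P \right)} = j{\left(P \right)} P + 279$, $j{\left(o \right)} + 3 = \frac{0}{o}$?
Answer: $\frac{9075}{221} \approx 41.063$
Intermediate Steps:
$j{\left(o \right)} = -3$ ($j{\left(o \right)} = -3 + \frac{0}{o} = -3 + 0 = -3$)
$z{\left(P \right)} = 279 - 3 P$ ($z{\left(P \right)} = - 3 P + 279 = 279 - 3 P$)
$\frac{\left(-98 - 67\right)^{2}}{z{\left(-128 \right)}} = \frac{\left(-98 - 67\right)^{2}}{279 - -384} = \frac{\left(-165\right)^{2}}{279 + 384} = \frac{27225}{663} = 27225 \cdot \frac{1}{663} = \frac{9075}{221}$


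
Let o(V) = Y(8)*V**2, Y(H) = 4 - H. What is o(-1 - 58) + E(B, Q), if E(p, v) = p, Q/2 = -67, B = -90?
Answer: -14014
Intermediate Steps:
Q = -134 (Q = 2*(-67) = -134)
o(V) = -4*V**2 (o(V) = (4 - 1*8)*V**2 = (4 - 8)*V**2 = -4*V**2)
o(-1 - 58) + E(B, Q) = -4*(-1 - 58)**2 - 90 = -4*(-59)**2 - 90 = -4*3481 - 90 = -13924 - 90 = -14014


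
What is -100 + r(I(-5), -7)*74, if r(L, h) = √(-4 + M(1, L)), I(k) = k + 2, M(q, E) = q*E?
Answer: -100 + 74*I*√7 ≈ -100.0 + 195.79*I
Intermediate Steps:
M(q, E) = E*q
I(k) = 2 + k
r(L, h) = √(-4 + L) (r(L, h) = √(-4 + L*1) = √(-4 + L))
-100 + r(I(-5), -7)*74 = -100 + √(-4 + (2 - 5))*74 = -100 + √(-4 - 3)*74 = -100 + √(-7)*74 = -100 + (I*√7)*74 = -100 + 74*I*√7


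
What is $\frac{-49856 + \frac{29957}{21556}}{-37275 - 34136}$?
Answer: $\frac{1074665979}{1539335516} \approx 0.69814$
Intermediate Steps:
$\frac{-49856 + \frac{29957}{21556}}{-37275 - 34136} = \frac{-49856 + 29957 \cdot \frac{1}{21556}}{-71411} = \left(-49856 + \frac{29957}{21556}\right) \left(- \frac{1}{71411}\right) = \left(- \frac{1074665979}{21556}\right) \left(- \frac{1}{71411}\right) = \frac{1074665979}{1539335516}$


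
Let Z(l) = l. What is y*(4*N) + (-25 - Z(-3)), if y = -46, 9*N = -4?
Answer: 538/9 ≈ 59.778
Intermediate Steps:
N = -4/9 (N = (1/9)*(-4) = -4/9 ≈ -0.44444)
y*(4*N) + (-25 - Z(-3)) = -184*(-4)/9 + (-25 - 1*(-3)) = -46*(-16/9) + (-25 + 3) = 736/9 - 22 = 538/9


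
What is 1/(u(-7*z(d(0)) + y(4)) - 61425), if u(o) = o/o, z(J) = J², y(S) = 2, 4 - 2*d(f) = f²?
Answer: -1/61424 ≈ -1.6280e-5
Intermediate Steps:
d(f) = 2 - f²/2
u(o) = 1
1/(u(-7*z(d(0)) + y(4)) - 61425) = 1/(1 - 61425) = 1/(-61424) = -1/61424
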